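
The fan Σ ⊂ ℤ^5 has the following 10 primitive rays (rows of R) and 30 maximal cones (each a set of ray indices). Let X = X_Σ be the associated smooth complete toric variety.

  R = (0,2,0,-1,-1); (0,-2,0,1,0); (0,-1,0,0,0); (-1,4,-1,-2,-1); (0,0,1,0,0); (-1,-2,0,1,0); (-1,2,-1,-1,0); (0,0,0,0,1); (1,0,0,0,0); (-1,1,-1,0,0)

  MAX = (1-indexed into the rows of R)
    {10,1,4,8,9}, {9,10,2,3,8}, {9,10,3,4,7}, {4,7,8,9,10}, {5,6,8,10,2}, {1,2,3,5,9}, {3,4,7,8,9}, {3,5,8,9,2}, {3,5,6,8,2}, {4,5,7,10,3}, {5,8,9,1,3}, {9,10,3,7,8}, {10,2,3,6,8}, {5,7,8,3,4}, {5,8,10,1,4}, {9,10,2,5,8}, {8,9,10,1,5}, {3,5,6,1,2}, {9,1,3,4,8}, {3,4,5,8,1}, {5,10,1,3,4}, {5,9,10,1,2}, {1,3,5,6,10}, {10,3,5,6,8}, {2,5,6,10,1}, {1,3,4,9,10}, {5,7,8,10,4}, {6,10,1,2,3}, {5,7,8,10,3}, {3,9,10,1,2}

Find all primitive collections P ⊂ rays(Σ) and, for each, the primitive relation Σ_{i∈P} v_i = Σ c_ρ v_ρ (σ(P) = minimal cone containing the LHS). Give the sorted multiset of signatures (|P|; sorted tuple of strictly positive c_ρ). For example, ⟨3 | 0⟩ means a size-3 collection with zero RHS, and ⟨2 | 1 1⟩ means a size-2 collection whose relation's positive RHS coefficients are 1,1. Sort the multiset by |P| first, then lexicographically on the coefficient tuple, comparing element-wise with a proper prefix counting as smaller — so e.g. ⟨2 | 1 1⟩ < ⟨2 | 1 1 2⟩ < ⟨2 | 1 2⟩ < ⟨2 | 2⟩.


The 14 primitive collections of Σ (r=10, n=5):

  P = {1,7}:  v_{1} + v_{7} = v_{4} — sig = ⟨2 | 1⟩
  P = {6,9}:  v_{6} + v_{9} = v_{2} — sig = ⟨2 | 1⟩
  P = {2,7}:  v_{2} + v_{7} = v_{3} + v_{10} — sig = ⟨2 | 1 1⟩
  P = {2,4}:  v_{2} + v_{4} = v_{1} + v_{3} + v_{10} — sig = ⟨2 | 1 1 1⟩
  P = {4,6}:  v_{4} + v_{6} = v_{1} + 2·v_{3} + v_{5} + 2·v_{10} — sig = ⟨2 | 1 1 2 2⟩
  P = {6,7}:  v_{6} + v_{7} = 2·v_{3} + v_{5} + 2·v_{10} — sig = ⟨2 | 1 2 2⟩
  P = {1,2,8}:  v_{1} + v_{2} + v_{8} = 0 — sig = ⟨3 | 0⟩
  P = {5,7,9}:  v_{5} + v_{7} + v_{9} = v_{1} + v_{8} — sig = ⟨3 | 1 1⟩
  P = {1,6,8}:  v_{1} + v_{6} + v_{8} = v_{3} + v_{5} + v_{10} — sig = ⟨3 | 1 1 1⟩
  P = {4,5,9}:  v_{4} + v_{5} + v_{9} = 2·v_{1} + v_{8} — sig = ⟨3 | 1 2⟩
  P = {3,5,9,10}:  v_{3} + v_{5} + v_{9} + v_{10} = 0 — sig = ⟨4 | 0⟩
  P = {1,3,8,10}:  v_{1} + v_{3} + v_{8} + v_{10} = v_{7} — sig = ⟨4 | 1⟩
  P = {2,3,5,10}:  v_{2} + v_{3} + v_{5} + v_{10} = v_{6} — sig = ⟨4 | 1⟩
  P = {3,4,8,10}:  v_{3} + v_{4} + v_{8} + v_{10} = 2·v_{7} — sig = ⟨4 | 2⟩

Signatures (|P|; sorted positive RHS coefficients), sorted:
    ⟨2 | 1⟩
    ⟨2 | 1⟩
    ⟨2 | 1 1⟩
    ⟨2 | 1 1 1⟩
    ⟨2 | 1 1 2 2⟩
    ⟨2 | 1 2 2⟩
    ⟨3 | 0⟩
    ⟨3 | 1 1⟩
    ⟨3 | 1 1 1⟩
    ⟨3 | 1 2⟩
    ⟨4 | 0⟩
    ⟨4 | 1⟩
    ⟨4 | 1⟩
    ⟨4 | 2⟩


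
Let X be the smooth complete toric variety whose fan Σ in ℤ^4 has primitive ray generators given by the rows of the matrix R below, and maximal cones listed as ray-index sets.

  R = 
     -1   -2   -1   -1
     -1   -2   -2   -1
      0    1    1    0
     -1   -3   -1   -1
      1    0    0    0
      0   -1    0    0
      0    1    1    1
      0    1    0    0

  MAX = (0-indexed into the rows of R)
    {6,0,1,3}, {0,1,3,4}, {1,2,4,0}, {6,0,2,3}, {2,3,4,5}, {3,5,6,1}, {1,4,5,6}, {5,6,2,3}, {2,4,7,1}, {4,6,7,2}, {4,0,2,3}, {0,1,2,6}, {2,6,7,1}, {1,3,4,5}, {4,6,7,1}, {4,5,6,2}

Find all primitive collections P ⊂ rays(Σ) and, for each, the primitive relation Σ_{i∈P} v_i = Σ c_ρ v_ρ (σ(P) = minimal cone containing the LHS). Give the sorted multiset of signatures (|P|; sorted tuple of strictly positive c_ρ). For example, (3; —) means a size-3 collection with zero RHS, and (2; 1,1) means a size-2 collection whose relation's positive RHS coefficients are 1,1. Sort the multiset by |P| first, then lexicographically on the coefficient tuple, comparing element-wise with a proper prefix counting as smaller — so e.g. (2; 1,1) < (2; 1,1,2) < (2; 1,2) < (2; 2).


|primitive collections| = 9. Relations:

  P = {5,7}:  v_{5} + v_{7} = 0  ⟹  sig = (2; —)
  P = {0,5}:  v_{0} + v_{5} = v_{3}  ⟹  sig = (2; 1)
  P = {3,7}:  v_{3} + v_{7} = v_{0}  ⟹  sig = (2; 1)
  P = {0,7}:  v_{0} + v_{7} = v_{1} + v_{2}  ⟹  sig = (2; 1,1)
  P = {0,4,6}:  v_{0} + v_{4} + v_{6} = v_{5}  ⟹  sig = (3; 1)
  P = {1,2,5}:  v_{1} + v_{2} + v_{5} = v_{0}  ⟹  sig = (3; 1)
  P = {1,2,3}:  v_{1} + v_{2} + v_{3} = 2·v_{0}  ⟹  sig = (3; 2)
  P = {3,4,6}:  v_{3} + v_{4} + v_{6} = 2·v_{5}  ⟹  sig = (3; 2)
  P = {1,2,4,6}:  v_{1} + v_{2} + v_{4} + v_{6} = 0  ⟹  sig = (4; —)

Signatures (|P|; sorted positive RHS coefficients), sorted:
    (2; —)
    (2; 1)
    (2; 1)
    (2; 1,1)
    (3; 1)
    (3; 1)
    (3; 2)
    (3; 2)
    (4; —)


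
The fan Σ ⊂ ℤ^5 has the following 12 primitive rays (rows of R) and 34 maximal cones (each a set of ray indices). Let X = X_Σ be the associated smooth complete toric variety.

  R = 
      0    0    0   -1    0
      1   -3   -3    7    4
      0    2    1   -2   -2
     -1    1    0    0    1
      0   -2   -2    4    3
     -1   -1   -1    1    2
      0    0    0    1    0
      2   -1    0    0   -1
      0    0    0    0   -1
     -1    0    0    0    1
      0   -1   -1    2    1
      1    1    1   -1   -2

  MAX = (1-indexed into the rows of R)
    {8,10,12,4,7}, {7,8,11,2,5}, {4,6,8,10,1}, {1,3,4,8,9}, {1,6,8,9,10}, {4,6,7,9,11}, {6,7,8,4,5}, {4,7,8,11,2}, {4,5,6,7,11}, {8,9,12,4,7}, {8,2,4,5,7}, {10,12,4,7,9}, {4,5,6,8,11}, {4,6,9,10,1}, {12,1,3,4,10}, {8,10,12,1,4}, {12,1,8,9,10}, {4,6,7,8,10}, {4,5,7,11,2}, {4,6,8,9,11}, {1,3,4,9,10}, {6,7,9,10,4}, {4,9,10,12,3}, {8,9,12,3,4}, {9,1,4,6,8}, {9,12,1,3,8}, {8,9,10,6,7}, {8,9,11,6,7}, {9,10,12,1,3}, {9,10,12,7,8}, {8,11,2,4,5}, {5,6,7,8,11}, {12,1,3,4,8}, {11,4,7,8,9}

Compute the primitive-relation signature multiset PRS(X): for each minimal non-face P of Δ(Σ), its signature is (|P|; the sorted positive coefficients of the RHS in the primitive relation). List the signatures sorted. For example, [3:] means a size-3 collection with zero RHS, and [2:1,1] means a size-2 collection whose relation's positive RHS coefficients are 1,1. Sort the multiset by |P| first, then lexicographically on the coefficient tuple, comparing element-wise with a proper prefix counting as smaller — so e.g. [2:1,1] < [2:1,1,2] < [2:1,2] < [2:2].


25 collections generate NE(X_Σ); each relation:

  {1,7}:  v_{1} + v_{7} = 0  so sig = [2:]
  {6,12}:  v_{6} + v_{12} = 0  so sig = [2:]
  {10,11}:  v_{10} + v_{11} = v_{6} + v_{7}  so sig = [2:1,1]
  {3,6}:  v_{3} + v_{6} = v_{1} + v_{4} + v_{9}  so sig = [2:1,1,1]
  {3,7}:  v_{3} + v_{7} = v_{4} + v_{9} + v_{12}  so sig = [2:1,1,1]
  {1,2}:  v_{1} + v_{2} = v_{4} + v_{5} + v_{8} + v_{11}  so sig = [2:1,1,1,1]
  {1,5}:  v_{1} + v_{5} = v_{4} + v_{6} + v_{8} + v_{11}  so sig = [2:1,1,1,1]
  {1,11}:  v_{1} + v_{11} = v_{4} + v_{6} + v_{8} + v_{9}  so sig = [2:1,1,1,1]
  {5,12}:  v_{5} + v_{12} = v_{4} + v_{7} + v_{8} + v_{11}  so sig = [2:1,1,1,1]
  {11,12}:  v_{11} + v_{12} = v_{4} + v_{7} + v_{8} + v_{9}  so sig = [2:1,1,1,1]
  {2,10}:  v_{2} + v_{10} = v_{4} + v_{5} + v_{6} + 2·v_{7} + v_{8}  so sig = [2:1,1,1,1,2]
  {3,5}:  v_{3} + v_{5} = 2·v_{4} + v_{8} + v_{9} + v_{11}  so sig = [2:1,1,1,2]
  {2,9}:  v_{2} + v_{9} = v_{4} + v_{7} + v_{8} + 3·v_{11}  so sig = [2:1,1,1,3]
  {5,10}:  v_{5} + v_{10} = v_{4} + 2·v_{6} + 2·v_{7} + v_{8}  so sig = [2:1,1,2,2]
  {2,3}:  v_{2} + v_{3} = 3·v_{4} + v_{7} + 2·v_{8} + v_{9} + 2·v_{11}  so sig = [2:1,1,2,2,3]
  {3,11}:  v_{3} + v_{11} = 2·v_{4} + v_{8} + 2·v_{9}  so sig = [2:1,2,2]
  {2,6}:  v_{2} + v_{6} = 2·v_{5}  so sig = [2:2]
  {5,9}:  v_{5} + v_{9} = 2·v_{11}  so sig = [2:2]
  {2,12}:  v_{2} + v_{12} = 2·v_{4} + 2·v_{7} + 2·v_{8} + 2·v_{11}  so sig = [2:2,2,2,2]
  {3,8,10}:  v_{3} + v_{8} + v_{10} = v_{1} + v_{12}  so sig = [3:1,1]
  {4,8,9,10}:  v_{4} + v_{8} + v_{9} + v_{10} = 0  so sig = [4:]
  {1,4,9,12}:  v_{1} + v_{4} + v_{9} + v_{12} = v_{3}  so sig = [4:1]
  {4,5,7,8,11}:  v_{4} + v_{5} + v_{7} + v_{8} + v_{11} = v_{2}  so sig = [5:1]
  {4,6,7,8,9}:  v_{4} + v_{6} + v_{7} + v_{8} + v_{9} = v_{11}  so sig = [5:1]
  {4,6,7,8,11}:  v_{4} + v_{6} + v_{7} + v_{8} + v_{11} = v_{5}  so sig = [5:1]

Signatures (|P|; sorted positive RHS coefficients), sorted:
{ [2:] ×2,  [2:1,1],  [2:1,1,1] ×2,  [2:1,1,1,1] ×5,  [2:1,1,1,1,2],  [2:1,1,1,2],  [2:1,1,1,3],  [2:1,1,2,2],  [2:1,1,2,2,3],  [2:1,2,2],  [2:2] ×2,  [2:2,2,2,2],  [3:1,1],  [4:],  [4:1],  [5:1] ×3 }


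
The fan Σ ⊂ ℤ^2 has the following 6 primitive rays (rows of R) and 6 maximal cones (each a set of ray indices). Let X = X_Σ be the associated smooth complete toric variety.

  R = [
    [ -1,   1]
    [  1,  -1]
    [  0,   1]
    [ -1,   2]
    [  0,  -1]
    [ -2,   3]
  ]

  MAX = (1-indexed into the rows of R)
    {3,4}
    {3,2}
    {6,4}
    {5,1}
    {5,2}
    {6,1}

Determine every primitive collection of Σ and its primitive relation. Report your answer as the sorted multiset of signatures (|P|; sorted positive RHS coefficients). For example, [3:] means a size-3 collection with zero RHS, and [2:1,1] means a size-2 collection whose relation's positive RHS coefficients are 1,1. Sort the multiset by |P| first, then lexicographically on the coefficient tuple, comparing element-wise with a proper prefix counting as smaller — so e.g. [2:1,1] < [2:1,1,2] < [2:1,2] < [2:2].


Δ(Σ) — 6 vertices, 9 min non-faces:

  • {1,2}:  v_{1} + v_{2} = 0  →  sig = [2:]
  • {3,5}:  v_{3} + v_{5} = 0  →  sig = [2:]
  • {1,3}:  v_{1} + v_{3} = v_{4}  →  sig = [2:1]
  • {1,4}:  v_{1} + v_{4} = v_{6}  →  sig = [2:1]
  • {2,4}:  v_{2} + v_{4} = v_{3}  →  sig = [2:1]
  • {2,6}:  v_{2} + v_{6} = v_{4}  →  sig = [2:1]
  • {4,5}:  v_{4} + v_{5} = v_{1}  →  sig = [2:1]
  • {3,6}:  v_{3} + v_{6} = 2·v_{4}  →  sig = [2:2]
  • {5,6}:  v_{5} + v_{6} = 2·v_{1}  →  sig = [2:2]

Sorted signature multiset PRS(X):
    [2:]
    [2:]
    [2:1]
    [2:1]
    [2:1]
    [2:1]
    [2:1]
    [2:2]
    [2:2]


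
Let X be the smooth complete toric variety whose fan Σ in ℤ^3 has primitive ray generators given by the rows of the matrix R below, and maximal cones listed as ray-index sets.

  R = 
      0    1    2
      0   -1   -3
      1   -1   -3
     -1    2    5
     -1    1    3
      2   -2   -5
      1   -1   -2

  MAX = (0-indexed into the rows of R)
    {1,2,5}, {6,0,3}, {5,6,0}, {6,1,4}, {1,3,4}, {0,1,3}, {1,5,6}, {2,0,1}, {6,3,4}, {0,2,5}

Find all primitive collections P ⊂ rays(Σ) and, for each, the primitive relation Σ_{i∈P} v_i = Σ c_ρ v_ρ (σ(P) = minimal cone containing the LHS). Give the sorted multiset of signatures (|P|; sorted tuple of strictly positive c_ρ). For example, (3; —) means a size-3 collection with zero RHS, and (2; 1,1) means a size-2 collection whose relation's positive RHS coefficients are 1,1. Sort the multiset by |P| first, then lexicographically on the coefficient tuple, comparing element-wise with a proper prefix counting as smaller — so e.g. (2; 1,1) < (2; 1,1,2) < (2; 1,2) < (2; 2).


Minimal non-faces — 9 found among 7 rays, 10 max cones:

  {2,4}:  v_{2} + v_{4} = 0 — sig = (2; —)
  {0,4}:  v_{0} + v_{4} = v_{3} — sig = (2; 1)
  {2,3}:  v_{2} + v_{3} = v_{0} — sig = (2; 1)
  {2,6}:  v_{2} + v_{6} = v_{5} — sig = (2; 1)
  {4,5}:  v_{4} + v_{5} = v_{6} — sig = (2; 1)
  {3,5}:  v_{3} + v_{5} = v_{0} + v_{6} — sig = (2; 1,1)
  {1,3,6}:  v_{1} + v_{3} + v_{6} = 0 — sig = (3; —)
  {0,1,6}:  v_{0} + v_{1} + v_{6} = v_{2} — sig = (3; 1)
  {0,1,5}:  v_{0} + v_{1} + v_{5} = 2·v_{2} — sig = (3; 2)

Sorted signature multiset PRS(X):
    |P|=2: 6 collections, coeffs (), (1), (1), (1), (1), (1,1)
    |P|=3: 3 collections, coeffs (), (1), (2)


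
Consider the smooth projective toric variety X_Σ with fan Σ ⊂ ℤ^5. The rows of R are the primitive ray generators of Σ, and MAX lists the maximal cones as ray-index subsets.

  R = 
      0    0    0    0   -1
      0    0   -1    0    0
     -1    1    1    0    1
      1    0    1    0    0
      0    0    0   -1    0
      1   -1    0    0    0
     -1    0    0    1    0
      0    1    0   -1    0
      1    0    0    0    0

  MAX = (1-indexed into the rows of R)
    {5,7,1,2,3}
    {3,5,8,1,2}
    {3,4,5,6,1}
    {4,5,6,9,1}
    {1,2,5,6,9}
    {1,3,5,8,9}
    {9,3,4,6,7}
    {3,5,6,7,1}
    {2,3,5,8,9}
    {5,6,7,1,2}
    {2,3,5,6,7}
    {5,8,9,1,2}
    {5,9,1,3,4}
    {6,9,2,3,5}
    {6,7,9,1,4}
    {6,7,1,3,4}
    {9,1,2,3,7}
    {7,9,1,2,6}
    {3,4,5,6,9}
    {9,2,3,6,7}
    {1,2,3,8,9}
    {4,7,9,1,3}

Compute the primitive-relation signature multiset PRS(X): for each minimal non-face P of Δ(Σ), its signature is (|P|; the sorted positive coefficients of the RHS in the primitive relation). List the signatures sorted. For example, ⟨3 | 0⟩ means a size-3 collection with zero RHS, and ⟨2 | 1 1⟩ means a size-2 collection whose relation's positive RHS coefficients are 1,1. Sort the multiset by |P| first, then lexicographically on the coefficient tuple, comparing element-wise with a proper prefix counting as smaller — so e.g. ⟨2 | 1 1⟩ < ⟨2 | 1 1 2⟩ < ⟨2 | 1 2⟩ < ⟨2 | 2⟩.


|primitive collections| = 9. Relations:

  P={2,4}:  v_{2} + v_{4} = v_{9}  ⇒ sig = ⟨2 | 1⟩
  P={6,8}:  v_{6} + v_{8} = v_{5} + v_{9}  ⇒ sig = ⟨2 | 1 1⟩
  P={7,8}:  v_{7} + v_{8} = v_{1} + v_{2} + v_{3}  ⇒ sig = ⟨2 | 1 1 1⟩
  P={4,8}:  v_{4} + v_{8} = v_{1} + v_{3} + v_{5} + 2·v_{9}  ⇒ sig = ⟨2 | 1 1 1 2⟩
  P={5,7,9}:  v_{5} + v_{7} + v_{9} = 0  ⇒ sig = ⟨3 | 0⟩
  P={4,5,7}:  v_{4} + v_{5} + v_{7} = v_{1} + v_{3} + v_{6}  ⇒ sig = ⟨3 | 1 1 1⟩
  P={1,2,3,6}:  v_{1} + v_{2} + v_{3} + v_{6} = 0  ⇒ sig = ⟨4 | 0⟩
  P={1,3,6,9}:  v_{1} + v_{3} + v_{6} + v_{9} = v_{4}  ⇒ sig = ⟨4 | 1⟩
  P={1,2,3,5,9}:  v_{1} + v_{2} + v_{3} + v_{5} + v_{9} = v_{8}  ⇒ sig = ⟨5 | 1⟩

Signatures (|P|; sorted positive RHS coefficients), sorted:
{ ⟨2 | 1⟩,  ⟨2 | 1 1⟩,  ⟨2 | 1 1 1⟩,  ⟨2 | 1 1 1 2⟩,  ⟨3 | 0⟩,  ⟨3 | 1 1 1⟩,  ⟨4 | 0⟩,  ⟨4 | 1⟩,  ⟨5 | 1⟩ }


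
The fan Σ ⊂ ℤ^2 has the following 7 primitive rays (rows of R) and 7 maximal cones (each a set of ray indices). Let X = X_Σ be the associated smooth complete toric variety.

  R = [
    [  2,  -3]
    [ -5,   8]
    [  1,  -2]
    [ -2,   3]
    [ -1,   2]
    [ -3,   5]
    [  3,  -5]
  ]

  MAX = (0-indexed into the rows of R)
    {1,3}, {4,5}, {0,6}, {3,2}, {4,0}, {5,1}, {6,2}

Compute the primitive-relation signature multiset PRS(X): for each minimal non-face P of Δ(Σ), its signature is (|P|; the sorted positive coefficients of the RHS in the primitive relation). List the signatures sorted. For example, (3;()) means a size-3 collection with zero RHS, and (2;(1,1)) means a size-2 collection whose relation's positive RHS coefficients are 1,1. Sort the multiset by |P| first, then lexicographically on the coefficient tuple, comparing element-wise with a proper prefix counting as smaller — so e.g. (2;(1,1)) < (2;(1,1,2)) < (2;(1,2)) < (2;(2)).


Minimal non-faces — 14 found among 7 rays, 7 max cones:

  • {0,3}:  v_{0} + v_{3} = 0  ⟹  sig = (2;())
  • {2,4}:  v_{2} + v_{4} = 0  ⟹  sig = (2;())
  • {5,6}:  v_{5} + v_{6} = 0  ⟹  sig = (2;())
  • {0,1}:  v_{0} + v_{1} = v_{5}  ⟹  sig = (2;(1))
  • {0,2}:  v_{0} + v_{2} = v_{6}  ⟹  sig = (2;(1))
  • {0,5}:  v_{0} + v_{5} = v_{4}  ⟹  sig = (2;(1))
  • {1,6}:  v_{1} + v_{6} = v_{3}  ⟹  sig = (2;(1))
  • {2,5}:  v_{2} + v_{5} = v_{3}  ⟹  sig = (2;(1))
  • {3,4}:  v_{3} + v_{4} = v_{5}  ⟹  sig = (2;(1))
  • {3,5}:  v_{3} + v_{5} = v_{1}  ⟹  sig = (2;(1))
  • {3,6}:  v_{3} + v_{6} = v_{2}  ⟹  sig = (2;(1))
  • {4,6}:  v_{4} + v_{6} = v_{0}  ⟹  sig = (2;(1))
  • {1,2}:  v_{1} + v_{2} = 2·v_{3}  ⟹  sig = (2;(2))
  • {1,4}:  v_{1} + v_{4} = 2·v_{5}  ⟹  sig = (2;(2))

Hence PRS(X_Σ) =
[(2;()), (2;()), (2;()), (2;(1)), (2;(1)), (2;(1)), (2;(1)), (2;(1)), (2;(1)), (2;(1)), (2;(1)), (2;(1)), (2;(2)), (2;(2))]


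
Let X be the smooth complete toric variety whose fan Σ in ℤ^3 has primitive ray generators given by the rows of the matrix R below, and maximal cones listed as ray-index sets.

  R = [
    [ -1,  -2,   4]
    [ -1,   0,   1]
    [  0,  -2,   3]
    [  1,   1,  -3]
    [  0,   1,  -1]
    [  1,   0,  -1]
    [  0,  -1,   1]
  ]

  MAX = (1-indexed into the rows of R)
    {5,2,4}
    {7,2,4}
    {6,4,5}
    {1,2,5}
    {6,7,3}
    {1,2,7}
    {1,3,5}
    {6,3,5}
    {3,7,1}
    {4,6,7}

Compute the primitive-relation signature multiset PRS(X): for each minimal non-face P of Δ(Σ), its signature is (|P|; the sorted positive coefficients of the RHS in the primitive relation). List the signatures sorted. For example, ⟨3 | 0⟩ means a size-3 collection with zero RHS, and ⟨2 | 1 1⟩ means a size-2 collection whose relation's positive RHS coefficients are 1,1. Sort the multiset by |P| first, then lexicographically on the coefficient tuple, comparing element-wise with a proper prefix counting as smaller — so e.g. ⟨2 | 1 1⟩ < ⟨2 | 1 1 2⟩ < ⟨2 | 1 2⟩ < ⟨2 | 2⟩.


The 6 primitive collections of Σ (r=7, n=3):

  P = {2,6}:  v_{2} + v_{6} = 0  ⟹  sig = ⟨2 | 0⟩
  P = {5,7}:  v_{5} + v_{7} = 0  ⟹  sig = ⟨2 | 0⟩
  P = {1,4}:  v_{1} + v_{4} = v_{7}  ⟹  sig = ⟨2 | 1⟩
  P = {1,6}:  v_{1} + v_{6} = v_{3}  ⟹  sig = ⟨2 | 1⟩
  P = {2,3}:  v_{2} + v_{3} = v_{1}  ⟹  sig = ⟨2 | 1⟩
  P = {3,4}:  v_{3} + v_{4} = v_{6} + v_{7}  ⟹  sig = ⟨2 | 1 1⟩

so the primitive-relation signature multiset is
    ⟨2 | 0⟩
    ⟨2 | 0⟩
    ⟨2 | 1⟩
    ⟨2 | 1⟩
    ⟨2 | 1⟩
    ⟨2 | 1 1⟩


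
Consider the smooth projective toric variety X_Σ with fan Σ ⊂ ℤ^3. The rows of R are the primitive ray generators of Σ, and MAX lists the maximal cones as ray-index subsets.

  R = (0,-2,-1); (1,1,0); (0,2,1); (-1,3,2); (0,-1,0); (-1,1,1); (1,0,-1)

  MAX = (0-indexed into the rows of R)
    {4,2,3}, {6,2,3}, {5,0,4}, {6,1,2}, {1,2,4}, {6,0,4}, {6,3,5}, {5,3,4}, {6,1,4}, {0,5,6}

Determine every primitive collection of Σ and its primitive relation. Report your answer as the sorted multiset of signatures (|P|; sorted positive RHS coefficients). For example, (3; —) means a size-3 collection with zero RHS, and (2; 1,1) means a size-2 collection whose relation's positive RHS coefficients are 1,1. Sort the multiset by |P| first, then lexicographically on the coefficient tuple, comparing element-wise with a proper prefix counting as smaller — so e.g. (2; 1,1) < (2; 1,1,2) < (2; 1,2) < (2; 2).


Minimal non-faces — 9 found among 7 rays, 10 max cones:

  {0,2}:  v_{0} + v_{2} = 0  so sig = (2; —)
  {0,3}:  v_{0} + v_{3} = v_{5}  so sig = (2; 1)
  {1,5}:  v_{1} + v_{5} = v_{2}  so sig = (2; 1)
  {2,5}:  v_{2} + v_{5} = v_{3}  so sig = (2; 1)
  {0,1}:  v_{0} + v_{1} = v_{4} + v_{6}  so sig = (2; 1,1)
  {1,3}:  v_{1} + v_{3} = 2·v_{2}  so sig = (2; 2)
  {4,5,6}:  v_{4} + v_{5} + v_{6} = 0  so sig = (3; —)
  {2,4,6}:  v_{2} + v_{4} + v_{6} = v_{1}  so sig = (3; 1)
  {3,4,6}:  v_{3} + v_{4} + v_{6} = v_{2}  so sig = (3; 1)

so the primitive-relation signature multiset is
{ (2; —),  (2; 1) ×3,  (2; 1,1),  (2; 2),  (3; —),  (3; 1) ×2 }


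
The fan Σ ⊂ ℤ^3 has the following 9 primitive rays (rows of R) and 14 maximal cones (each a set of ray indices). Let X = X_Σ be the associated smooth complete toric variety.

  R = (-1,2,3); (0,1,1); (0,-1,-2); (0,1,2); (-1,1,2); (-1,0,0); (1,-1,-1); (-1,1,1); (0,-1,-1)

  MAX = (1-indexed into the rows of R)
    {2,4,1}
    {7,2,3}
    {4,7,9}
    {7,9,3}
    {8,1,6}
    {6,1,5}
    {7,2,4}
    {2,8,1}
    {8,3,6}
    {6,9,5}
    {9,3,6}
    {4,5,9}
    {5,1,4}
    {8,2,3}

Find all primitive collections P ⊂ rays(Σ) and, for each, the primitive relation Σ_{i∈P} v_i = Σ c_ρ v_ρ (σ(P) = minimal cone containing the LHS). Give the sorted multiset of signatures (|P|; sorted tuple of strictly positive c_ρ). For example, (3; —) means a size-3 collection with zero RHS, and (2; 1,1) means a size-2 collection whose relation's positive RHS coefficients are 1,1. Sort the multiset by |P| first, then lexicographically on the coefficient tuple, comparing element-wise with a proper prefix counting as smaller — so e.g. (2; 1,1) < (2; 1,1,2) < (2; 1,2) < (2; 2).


Σ has 15 primitive collections:

  {2,9}:  v_{2} + v_{9} = 0  ⟹  sig = (2; —)
  {3,4}:  v_{3} + v_{4} = 0  ⟹  sig = (2; —)
  {7,8}:  v_{7} + v_{8} = 0  ⟹  sig = (2; —)
  {1,3}:  v_{1} + v_{3} = v_{8}  ⟹  sig = (2; 1)
  {1,7}:  v_{1} + v_{7} = v_{4}  ⟹  sig = (2; 1)
  {1,9}:  v_{1} + v_{9} = v_{5}  ⟹  sig = (2; 1)
  {2,5}:  v_{2} + v_{5} = v_{1}  ⟹  sig = (2; 1)
  {2,6}:  v_{2} + v_{6} = v_{8}  ⟹  sig = (2; 1)
  {3,5}:  v_{3} + v_{5} = v_{6}  ⟹  sig = (2; 1)
  {4,6}:  v_{4} + v_{6} = v_{5}  ⟹  sig = (2; 1)
  {4,8}:  v_{4} + v_{8} = v_{1}  ⟹  sig = (2; 1)
  {6,7}:  v_{6} + v_{7} = v_{9}  ⟹  sig = (2; 1)
  {8,9}:  v_{8} + v_{9} = v_{6}  ⟹  sig = (2; 1)
  {5,7}:  v_{5} + v_{7} = v_{4} + v_{9}  ⟹  sig = (2; 1,1)
  {5,8}:  v_{5} + v_{8} = v_{1} + v_{6}  ⟹  sig = (2; 1,1)

Hence PRS(X_Σ) =
{ (2; —) ×3,  (2; 1) ×10,  (2; 1,1) ×2 }


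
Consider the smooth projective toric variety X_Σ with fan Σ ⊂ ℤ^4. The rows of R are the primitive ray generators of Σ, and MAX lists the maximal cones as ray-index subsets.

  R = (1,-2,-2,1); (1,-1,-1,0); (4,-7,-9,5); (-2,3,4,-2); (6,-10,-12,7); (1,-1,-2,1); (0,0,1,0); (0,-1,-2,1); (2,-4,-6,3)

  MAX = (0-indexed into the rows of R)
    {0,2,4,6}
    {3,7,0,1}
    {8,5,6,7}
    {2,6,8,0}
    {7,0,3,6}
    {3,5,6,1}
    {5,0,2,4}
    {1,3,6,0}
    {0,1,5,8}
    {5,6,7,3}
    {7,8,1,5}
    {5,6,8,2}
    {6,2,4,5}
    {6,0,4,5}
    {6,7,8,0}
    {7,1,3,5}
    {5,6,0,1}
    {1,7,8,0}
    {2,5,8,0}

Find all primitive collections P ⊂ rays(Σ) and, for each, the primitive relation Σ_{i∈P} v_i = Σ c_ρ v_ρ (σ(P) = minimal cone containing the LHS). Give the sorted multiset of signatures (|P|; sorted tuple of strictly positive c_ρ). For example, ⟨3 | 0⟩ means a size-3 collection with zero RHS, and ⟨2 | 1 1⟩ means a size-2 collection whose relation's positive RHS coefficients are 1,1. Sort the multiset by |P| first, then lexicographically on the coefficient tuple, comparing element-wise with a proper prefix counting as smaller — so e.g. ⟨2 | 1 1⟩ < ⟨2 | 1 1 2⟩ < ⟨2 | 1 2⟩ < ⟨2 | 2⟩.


Minimal non-faces — 14 found among 9 rays, 19 max cones:

  P = {3,8}:  v_{3} + v_{8} = v_{7}  →  sig = ⟨2 | 1⟩
  P = {2,3}:  v_{2} + v_{3} = v_{6} + v_{8}  →  sig = ⟨2 | 1 1⟩
  P = {3,4}:  v_{3} + v_{4} = v_{2} + v_{6}  →  sig = ⟨2 | 1 1⟩
  P = {4,7}:  v_{4} + v_{7} = v_{2} + v_{6} + v_{8}  →  sig = ⟨2 | 1 1 1⟩
  P = {2,7}:  v_{2} + v_{7} = v_{6} + 2·v_{8}  →  sig = ⟨2 | 1 2⟩
  P = {1,4}:  v_{1} + v_{4} = 4·v_{0} + 3·v_{5} + v_{6}  →  sig = ⟨2 | 1 3 4⟩
  P = {4,8}:  v_{4} + v_{8} = 2·v_{2}  →  sig = ⟨2 | 2⟩
  P = {1,2}:  v_{1} + v_{2} = 3·v_{0} + 2·v_{5}  →  sig = ⟨2 | 2 3⟩
  P = {0,3,5}:  v_{0} + v_{3} + v_{5} = 0  →  sig = ⟨3 | 0⟩
  P = {0,5,7}:  v_{0} + v_{5} + v_{7} = v_{8}  →  sig = ⟨3 | 1⟩
  P = {1,6,7}:  v_{1} + v_{6} + v_{7} = v_{0}  →  sig = ⟨3 | 1⟩
  P = {1,6,8}:  v_{1} + v_{6} + v_{8} = 2·v_{0} + v_{5}  →  sig = ⟨3 | 1 2⟩
  P = {0,2,5,6}:  v_{0} + v_{2} + v_{5} + v_{6} = v_{4}  →  sig = ⟨4 | 1⟩
  P = {0,5,6,8}:  v_{0} + v_{5} + v_{6} + v_{8} = v_{2}  →  sig = ⟨4 | 1⟩

so the primitive-relation signature multiset is
{ ⟨2 | 1⟩,  ⟨2 | 1 1⟩ ×2,  ⟨2 | 1 1 1⟩,  ⟨2 | 1 2⟩,  ⟨2 | 1 3 4⟩,  ⟨2 | 2⟩,  ⟨2 | 2 3⟩,  ⟨3 | 0⟩,  ⟨3 | 1⟩ ×2,  ⟨3 | 1 2⟩,  ⟨4 | 1⟩ ×2 }


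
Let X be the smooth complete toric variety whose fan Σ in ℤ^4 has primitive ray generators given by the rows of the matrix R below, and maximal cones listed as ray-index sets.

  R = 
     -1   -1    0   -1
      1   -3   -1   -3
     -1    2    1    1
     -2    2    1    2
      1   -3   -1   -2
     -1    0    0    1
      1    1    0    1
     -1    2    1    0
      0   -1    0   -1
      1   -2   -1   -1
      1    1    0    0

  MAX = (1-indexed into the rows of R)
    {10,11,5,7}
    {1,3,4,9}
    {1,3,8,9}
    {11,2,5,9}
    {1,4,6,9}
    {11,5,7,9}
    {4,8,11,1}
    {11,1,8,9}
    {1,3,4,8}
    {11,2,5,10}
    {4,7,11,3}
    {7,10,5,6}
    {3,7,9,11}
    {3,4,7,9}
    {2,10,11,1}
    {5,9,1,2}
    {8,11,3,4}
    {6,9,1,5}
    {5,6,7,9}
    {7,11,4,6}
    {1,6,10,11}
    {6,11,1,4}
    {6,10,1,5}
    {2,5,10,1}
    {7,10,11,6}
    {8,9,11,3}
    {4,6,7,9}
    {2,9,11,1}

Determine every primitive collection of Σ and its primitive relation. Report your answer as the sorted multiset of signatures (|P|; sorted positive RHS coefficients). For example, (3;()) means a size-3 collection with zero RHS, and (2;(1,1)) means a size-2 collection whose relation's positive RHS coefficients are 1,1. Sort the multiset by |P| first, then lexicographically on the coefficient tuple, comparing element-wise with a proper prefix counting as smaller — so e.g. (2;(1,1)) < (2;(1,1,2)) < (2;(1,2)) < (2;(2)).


Δ(Σ) — 11 vertices, 22 min non-faces:

  {1,7}:  v_{1} + v_{7} = 0  so sig = (2;())
  {3,10}:  v_{3} + v_{10} = 0  so sig = (2;())
  {2,4}:  v_{2} + v_{4} = v_{1}  so sig = (2;(1))
  {3,5}:  v_{3} + v_{5} = v_{9}  so sig = (2;(1))
  {3,6}:  v_{3} + v_{6} = v_{4}  so sig = (2;(1))
  {4,10}:  v_{4} + v_{10} = v_{6}  so sig = (2;(1))
  {9,10}:  v_{9} + v_{10} = v_{5}  so sig = (2;(1))
  {2,6}:  v_{2} + v_{6} = v_{1} + v_{10}  so sig = (2;(1,1))
  {2,7}:  v_{2} + v_{7} = v_{5} + v_{11}  so sig = (2;(1,1))
  {4,5}:  v_{4} + v_{5} = v_{6} + v_{9}  so sig = (2;(1,1))
  {7,8}:  v_{7} + v_{8} = v_{3} + v_{11}  so sig = (2;(1,1))
  {8,10}:  v_{8} + v_{10} = v_{1} + v_{11}  so sig = (2;(1,1))
  {2,3}:  v_{2} + v_{3} = v_{1} + v_{9} + v_{11}  so sig = (2;(1,1,1))
  {5,8}:  v_{5} + v_{8} = v_{1} + v_{9} + v_{11}  so sig = (2;(1,1,1))
  {6,8}:  v_{6} + v_{8} = v_{1} + v_{4} + v_{11}  so sig = (2;(1,1,1))
  {2,8}:  v_{2} + v_{8} = 2·v_{1} + v_{9} + 2·v_{11}  so sig = (2;(1,2,2))
  {6,9,11}:  v_{6} + v_{9} + v_{11} = 0  so sig = (3;())
  {1,3,11}:  v_{1} + v_{3} + v_{11} = v_{8}  so sig = (3;(1))
  {1,5,11}:  v_{1} + v_{5} + v_{11} = v_{2}  so sig = (3;(1))
  {4,9,11}:  v_{4} + v_{9} + v_{11} = v_{3}  so sig = (3;(1))
  {5,6,11}:  v_{5} + v_{6} + v_{11} = v_{10}  so sig = (3;(1))
  {4,8,9}:  v_{4} + v_{8} + v_{9} = v_{1} + 2·v_{3}  so sig = (3;(1,2))

Signatures (|P|; sorted positive RHS coefficients), sorted:
[(2;()), (2;()), (2;(1)), (2;(1)), (2;(1)), (2;(1)), (2;(1)), (2;(1,1)), (2;(1,1)), (2;(1,1)), (2;(1,1)), (2;(1,1)), (2;(1,1,1)), (2;(1,1,1)), (2;(1,1,1)), (2;(1,2,2)), (3;()), (3;(1)), (3;(1)), (3;(1)), (3;(1)), (3;(1,2))]


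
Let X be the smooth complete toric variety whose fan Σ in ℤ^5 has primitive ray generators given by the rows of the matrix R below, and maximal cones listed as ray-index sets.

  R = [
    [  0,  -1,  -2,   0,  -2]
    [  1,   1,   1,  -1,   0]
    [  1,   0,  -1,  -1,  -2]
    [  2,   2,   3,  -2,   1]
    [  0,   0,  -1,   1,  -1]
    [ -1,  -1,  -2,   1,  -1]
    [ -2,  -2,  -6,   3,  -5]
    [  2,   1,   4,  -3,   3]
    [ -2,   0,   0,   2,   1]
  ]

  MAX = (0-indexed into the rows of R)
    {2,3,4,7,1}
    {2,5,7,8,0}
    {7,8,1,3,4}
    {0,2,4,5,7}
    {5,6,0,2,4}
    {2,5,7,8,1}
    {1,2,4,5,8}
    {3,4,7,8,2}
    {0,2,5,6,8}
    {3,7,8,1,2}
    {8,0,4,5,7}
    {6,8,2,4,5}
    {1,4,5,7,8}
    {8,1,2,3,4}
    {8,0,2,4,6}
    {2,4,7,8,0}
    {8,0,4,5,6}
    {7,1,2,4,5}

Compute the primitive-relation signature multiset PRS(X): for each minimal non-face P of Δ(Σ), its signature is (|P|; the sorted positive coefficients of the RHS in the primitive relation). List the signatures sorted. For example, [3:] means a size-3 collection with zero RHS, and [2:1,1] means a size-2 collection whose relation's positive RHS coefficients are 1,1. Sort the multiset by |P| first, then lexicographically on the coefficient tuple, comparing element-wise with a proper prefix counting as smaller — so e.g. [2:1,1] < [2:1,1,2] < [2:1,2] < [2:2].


|primitive collections| = 9. Relations:

  {0,1}:  v_{0} + v_{1} = v_{2} — sig = [2:1]
  {3,5}:  v_{3} + v_{5} = v_{1} — sig = [2:1]
  {6,7}:  v_{6} + v_{7} = v_{0} — sig = [2:1]
  {0,3}:  v_{0} + v_{3} = 2·v_{2} + v_{4} + v_{7} + v_{8} — sig = [2:1,1,1,2]
  {1,6}:  v_{1} + v_{6} = 2·v_{2} + v_{4} + v_{5} + v_{8} — sig = [2:1,1,1,2]
  {3,6}:  v_{3} + v_{6} = 2·v_{2} + v_{4} + v_{8} — sig = [2:1,1,2]
  {2,4,5,7,8}:  v_{2} + v_{4} + v_{5} + v_{7} + v_{8} = 0 — sig = [5:]
  {0,2,4,5,8}:  v_{0} + v_{2} + v_{4} + v_{5} + v_{8} = v_{6} — sig = [5:1]
  {1,2,4,7,8}:  v_{1} + v_{2} + v_{4} + v_{7} + v_{8} = v_{3} — sig = [5:1]

Hence PRS(X_Σ) =
[[2:1], [2:1], [2:1], [2:1,1,1,2], [2:1,1,1,2], [2:1,1,2], [5:], [5:1], [5:1]]


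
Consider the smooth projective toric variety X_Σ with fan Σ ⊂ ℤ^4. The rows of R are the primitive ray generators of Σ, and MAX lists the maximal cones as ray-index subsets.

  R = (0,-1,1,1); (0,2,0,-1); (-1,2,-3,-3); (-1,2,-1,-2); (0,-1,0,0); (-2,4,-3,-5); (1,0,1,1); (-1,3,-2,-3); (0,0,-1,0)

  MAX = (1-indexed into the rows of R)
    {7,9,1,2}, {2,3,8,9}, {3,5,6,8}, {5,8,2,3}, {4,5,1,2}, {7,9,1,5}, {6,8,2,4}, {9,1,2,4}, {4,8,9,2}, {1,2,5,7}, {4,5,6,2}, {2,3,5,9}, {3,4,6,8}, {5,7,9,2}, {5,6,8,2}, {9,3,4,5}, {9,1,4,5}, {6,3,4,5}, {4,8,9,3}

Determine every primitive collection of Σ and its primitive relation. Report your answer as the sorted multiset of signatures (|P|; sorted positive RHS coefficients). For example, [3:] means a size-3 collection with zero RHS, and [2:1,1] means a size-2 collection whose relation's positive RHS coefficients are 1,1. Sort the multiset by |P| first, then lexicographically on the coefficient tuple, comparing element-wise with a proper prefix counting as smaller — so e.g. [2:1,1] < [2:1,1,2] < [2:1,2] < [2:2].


|primitive collections| = 14. Relations:

  • {1,8}:  v_{1} + v_{8} = v_{4}  so sig = [2:1]
  • {4,7}:  v_{4} + v_{7} = v_{2}  so sig = [2:1]
  • {6,9}:  v_{6} + v_{9} = v_{3} + v_{4}  so sig = [2:1,1]
  • {1,3}:  v_{1} + v_{3} = v_{4} + v_{5} + v_{9}  so sig = [2:1,1,1]
  • {6,7}:  v_{6} + v_{7} = v_{2} + v_{5} + v_{8}  so sig = [2:1,1,1]
  • {7,8}:  v_{7} + v_{8} = 2·v_{2} + v_{5} + v_{9}  so sig = [2:1,1,2]
  • {1,6}:  v_{1} + v_{6} = 2·v_{4} + v_{5}  so sig = [2:1,2]
  • {3,7}:  v_{3} + v_{7} = 2·v_{2} + 2·v_{5} + 2·v_{9}  so sig = [2:2,2,2]
  • {4,5,8}:  v_{4} + v_{5} + v_{8} = v_{6}  so sig = [3:1]
  • {5,8,9}:  v_{5} + v_{8} + v_{9} = v_{3}  so sig = [3:1]
  • {2,3,6}:  v_{2} + v_{3} + v_{6} = v_{5} + 3·v_{8}  so sig = [3:1,3]
  • {2,3,4}:  v_{2} + v_{3} + v_{4} = 2·v_{8}  so sig = [3:2]
  • {1,2,5,9}:  v_{1} + v_{2} + v_{5} + v_{9} = 0  so sig = [4:]
  • {2,4,5,9}:  v_{2} + v_{4} + v_{5} + v_{9} = v_{8}  so sig = [4:1]

so the primitive-relation signature multiset is
    [2:1]
    [2:1]
    [2:1,1]
    [2:1,1,1]
    [2:1,1,1]
    [2:1,1,2]
    [2:1,2]
    [2:2,2,2]
    [3:1]
    [3:1]
    [3:1,3]
    [3:2]
    [4:]
    [4:1]


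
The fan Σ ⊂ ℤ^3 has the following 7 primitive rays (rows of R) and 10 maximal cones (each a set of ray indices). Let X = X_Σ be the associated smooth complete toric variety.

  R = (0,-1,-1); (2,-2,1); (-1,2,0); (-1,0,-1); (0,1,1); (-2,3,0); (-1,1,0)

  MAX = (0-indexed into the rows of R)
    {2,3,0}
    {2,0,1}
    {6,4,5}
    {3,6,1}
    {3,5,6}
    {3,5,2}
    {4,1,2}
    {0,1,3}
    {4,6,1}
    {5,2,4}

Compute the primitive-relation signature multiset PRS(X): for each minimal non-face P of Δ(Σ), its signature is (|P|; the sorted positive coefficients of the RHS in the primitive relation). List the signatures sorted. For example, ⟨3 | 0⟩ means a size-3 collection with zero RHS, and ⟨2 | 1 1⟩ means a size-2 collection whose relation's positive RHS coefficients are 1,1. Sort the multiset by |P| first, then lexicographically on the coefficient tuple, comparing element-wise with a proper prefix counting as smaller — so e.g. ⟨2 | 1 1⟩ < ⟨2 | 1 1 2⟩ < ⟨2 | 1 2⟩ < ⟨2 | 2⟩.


Δ(Σ) — 7 vertices, 7 min non-faces:

  P={0,4}:  v_{0} + v_{4} = 0  ⇒ sig = ⟨2 | 0⟩
  P={0,6}:  v_{0} + v_{6} = v_{3}  ⇒ sig = ⟨2 | 1⟩
  P={1,5}:  v_{1} + v_{5} = v_{4}  ⇒ sig = ⟨2 | 1⟩
  P={2,6}:  v_{2} + v_{6} = v_{5}  ⇒ sig = ⟨2 | 1⟩
  P={3,4}:  v_{3} + v_{4} = v_{6}  ⇒ sig = ⟨2 | 1⟩
  P={0,5}:  v_{0} + v_{5} = v_{2} + v_{3}  ⇒ sig = ⟨2 | 1 1⟩
  P={1,2,3}:  v_{1} + v_{2} + v_{3} = 0  ⇒ sig = ⟨3 | 0⟩

Hence PRS(X_Σ) =
{ ⟨2 | 0⟩,  ⟨2 | 1⟩ ×4,  ⟨2 | 1 1⟩,  ⟨3 | 0⟩ }


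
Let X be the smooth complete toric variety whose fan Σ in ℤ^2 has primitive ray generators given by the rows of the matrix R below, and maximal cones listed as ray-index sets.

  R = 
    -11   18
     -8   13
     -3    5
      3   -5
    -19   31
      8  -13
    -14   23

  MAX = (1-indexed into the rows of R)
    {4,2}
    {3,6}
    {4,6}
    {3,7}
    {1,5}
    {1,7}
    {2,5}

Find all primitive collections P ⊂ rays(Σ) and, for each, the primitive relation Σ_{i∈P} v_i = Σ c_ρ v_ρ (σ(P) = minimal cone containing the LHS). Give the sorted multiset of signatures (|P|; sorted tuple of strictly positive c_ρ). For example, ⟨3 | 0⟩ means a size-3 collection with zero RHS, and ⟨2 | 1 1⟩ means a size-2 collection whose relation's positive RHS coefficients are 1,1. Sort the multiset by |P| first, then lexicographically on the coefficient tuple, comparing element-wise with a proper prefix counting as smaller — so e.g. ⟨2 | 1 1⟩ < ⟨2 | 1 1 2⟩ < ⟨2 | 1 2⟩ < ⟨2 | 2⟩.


Σ has 14 primitive collections:

  {2,6}:  v_{2} + v_{6} = 0 — sig = ⟨2 | 0⟩
  {3,4}:  v_{3} + v_{4} = 0 — sig = ⟨2 | 0⟩
  {1,2}:  v_{1} + v_{2} = v_{5} — sig = ⟨2 | 1⟩
  {1,3}:  v_{1} + v_{3} = v_{7} — sig = ⟨2 | 1⟩
  {1,4}:  v_{1} + v_{4} = v_{2} — sig = ⟨2 | 1⟩
  {1,6}:  v_{1} + v_{6} = v_{3} — sig = ⟨2 | 1⟩
  {2,3}:  v_{2} + v_{3} = v_{1} — sig = ⟨2 | 1⟩
  {4,7}:  v_{4} + v_{7} = v_{1} — sig = ⟨2 | 1⟩
  {5,6}:  v_{5} + v_{6} = v_{1} — sig = ⟨2 | 1⟩
  {2,7}:  v_{2} + v_{7} = 2·v_{1} — sig = ⟨2 | 2⟩
  {3,5}:  v_{3} + v_{5} = 2·v_{1} — sig = ⟨2 | 2⟩
  {4,5}:  v_{4} + v_{5} = 2·v_{2} — sig = ⟨2 | 2⟩
  {6,7}:  v_{6} + v_{7} = 2·v_{3} — sig = ⟨2 | 2⟩
  {5,7}:  v_{5} + v_{7} = 3·v_{1} — sig = ⟨2 | 3⟩

Signatures (|P|; sorted positive RHS coefficients), sorted:
    |P|=2: 14 collections, coeffs (), (), (1), (1), (1), (1), (1), (1), (1), (2), (2), (2), (2), (3)


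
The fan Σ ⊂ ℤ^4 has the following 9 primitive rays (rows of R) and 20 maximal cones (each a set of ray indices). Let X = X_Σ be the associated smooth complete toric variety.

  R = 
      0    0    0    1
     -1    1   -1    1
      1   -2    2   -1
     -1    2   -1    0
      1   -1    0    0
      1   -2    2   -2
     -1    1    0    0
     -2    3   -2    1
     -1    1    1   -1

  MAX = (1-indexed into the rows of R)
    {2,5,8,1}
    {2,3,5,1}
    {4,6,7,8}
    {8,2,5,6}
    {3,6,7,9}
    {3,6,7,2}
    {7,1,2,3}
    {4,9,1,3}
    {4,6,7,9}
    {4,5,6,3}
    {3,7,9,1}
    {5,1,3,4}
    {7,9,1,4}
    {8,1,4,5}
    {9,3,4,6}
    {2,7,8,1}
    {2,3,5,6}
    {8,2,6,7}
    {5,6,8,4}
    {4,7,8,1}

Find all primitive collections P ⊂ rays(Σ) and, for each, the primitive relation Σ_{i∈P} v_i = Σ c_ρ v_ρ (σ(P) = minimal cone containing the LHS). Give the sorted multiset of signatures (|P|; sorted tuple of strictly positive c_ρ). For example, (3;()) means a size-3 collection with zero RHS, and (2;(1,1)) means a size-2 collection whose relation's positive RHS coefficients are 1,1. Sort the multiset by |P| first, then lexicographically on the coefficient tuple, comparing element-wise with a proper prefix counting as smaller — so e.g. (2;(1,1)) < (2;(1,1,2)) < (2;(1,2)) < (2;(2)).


Σ has 8 primitive collections:

  • {5,7}:  v_{5} + v_{7} = 0  ⟹  sig = (2;())
  • {1,6}:  v_{1} + v_{6} = v_{3}  ⟹  sig = (2;(1))
  • {2,4}:  v_{2} + v_{4} = v_{8}  ⟹  sig = (2;(1))
  • {3,8}:  v_{3} + v_{8} = v_{7}  ⟹  sig = (2;(1))
  • {5,9}:  v_{5} + v_{9} = v_{3} + v_{4}  ⟹  sig = (2;(1,1))
  • {8,9}:  v_{8} + v_{9} = v_{4} + 2·v_{7}  ⟹  sig = (2;(1,2))
  • {2,9}:  v_{2} + v_{9} = 2·v_{7}  ⟹  sig = (2;(2))
  • {3,4,7}:  v_{3} + v_{4} + v_{7} = v_{9}  ⟹  sig = (3;(1))

Hence PRS(X_Σ) =
    |P|=2: 7 collections, coeffs (), (1), (1), (1), (1,1), (1,2), (2)
    |P|=3: 1 collection, coeffs (1)


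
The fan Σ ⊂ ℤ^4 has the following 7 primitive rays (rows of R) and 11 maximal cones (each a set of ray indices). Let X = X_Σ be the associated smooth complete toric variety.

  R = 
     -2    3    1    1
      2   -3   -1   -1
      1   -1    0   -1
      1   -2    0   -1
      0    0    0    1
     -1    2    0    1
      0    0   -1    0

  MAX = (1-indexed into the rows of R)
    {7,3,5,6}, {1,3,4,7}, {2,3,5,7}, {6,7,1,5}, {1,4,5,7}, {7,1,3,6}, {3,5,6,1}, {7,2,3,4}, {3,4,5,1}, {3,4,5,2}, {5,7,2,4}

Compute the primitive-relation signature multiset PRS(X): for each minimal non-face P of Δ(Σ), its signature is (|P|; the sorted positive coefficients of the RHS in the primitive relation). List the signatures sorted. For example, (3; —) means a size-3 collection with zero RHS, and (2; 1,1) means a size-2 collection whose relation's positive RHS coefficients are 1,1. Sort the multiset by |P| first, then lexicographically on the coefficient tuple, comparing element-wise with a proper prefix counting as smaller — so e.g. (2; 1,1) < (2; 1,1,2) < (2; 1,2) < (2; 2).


5 minimal non-faces of Δ(Σ) (on 7 rays):

  P = {1,2}:  v_{1} + v_{2} = 0  so sig = (2; —)
  P = {4,6}:  v_{4} + v_{6} = 0  so sig = (2; —)
  P = {2,6}:  v_{2} + v_{6} = v_{3} + v_{5} + v_{7}  so sig = (2; 1,1,1)
  P = {1,3,5,7}:  v_{1} + v_{3} + v_{5} + v_{7} = v_{6}  so sig = (4; 1)
  P = {3,4,5,7}:  v_{3} + v_{4} + v_{5} + v_{7} = v_{2}  so sig = (4; 1)

Hence PRS(X_Σ) =
[(2; —), (2; —), (2; 1,1,1), (4; 1), (4; 1)]


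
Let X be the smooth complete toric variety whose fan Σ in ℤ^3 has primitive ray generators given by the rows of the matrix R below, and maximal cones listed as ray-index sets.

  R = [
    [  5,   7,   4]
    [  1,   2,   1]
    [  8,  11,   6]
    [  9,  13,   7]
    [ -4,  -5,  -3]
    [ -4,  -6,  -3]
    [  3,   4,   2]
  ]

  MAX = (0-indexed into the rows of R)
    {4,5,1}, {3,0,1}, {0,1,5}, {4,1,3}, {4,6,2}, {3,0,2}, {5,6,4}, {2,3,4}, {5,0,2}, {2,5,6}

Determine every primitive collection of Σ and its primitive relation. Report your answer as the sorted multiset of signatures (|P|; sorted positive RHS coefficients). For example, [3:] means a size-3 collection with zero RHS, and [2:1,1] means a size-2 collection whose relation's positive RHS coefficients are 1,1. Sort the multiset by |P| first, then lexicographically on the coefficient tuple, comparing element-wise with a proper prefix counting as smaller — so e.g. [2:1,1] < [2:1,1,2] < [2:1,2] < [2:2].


Primitive collections (7):

  P = {0,4}:  v_{0} + v_{4} = v_{1}  →  sig = [2:1]
  P = {0,6}:  v_{0} + v_{6} = v_{2}  →  sig = [2:1]
  P = {1,2}:  v_{1} + v_{2} = v_{3}  →  sig = [2:1]
  P = {3,5}:  v_{3} + v_{5} = v_{0}  →  sig = [2:1]
  P = {1,6}:  v_{1} + v_{6} = v_{2} + v_{4}  →  sig = [2:1,1]
  P = {3,6}:  v_{3} + v_{6} = 2·v_{2} + v_{4}  →  sig = [2:1,2]
  P = {2,4,5}:  v_{2} + v_{4} + v_{5} = 0  →  sig = [3:]

so the primitive-relation signature multiset is
{ [2:1] ×4,  [2:1,1],  [2:1,2],  [3:] }


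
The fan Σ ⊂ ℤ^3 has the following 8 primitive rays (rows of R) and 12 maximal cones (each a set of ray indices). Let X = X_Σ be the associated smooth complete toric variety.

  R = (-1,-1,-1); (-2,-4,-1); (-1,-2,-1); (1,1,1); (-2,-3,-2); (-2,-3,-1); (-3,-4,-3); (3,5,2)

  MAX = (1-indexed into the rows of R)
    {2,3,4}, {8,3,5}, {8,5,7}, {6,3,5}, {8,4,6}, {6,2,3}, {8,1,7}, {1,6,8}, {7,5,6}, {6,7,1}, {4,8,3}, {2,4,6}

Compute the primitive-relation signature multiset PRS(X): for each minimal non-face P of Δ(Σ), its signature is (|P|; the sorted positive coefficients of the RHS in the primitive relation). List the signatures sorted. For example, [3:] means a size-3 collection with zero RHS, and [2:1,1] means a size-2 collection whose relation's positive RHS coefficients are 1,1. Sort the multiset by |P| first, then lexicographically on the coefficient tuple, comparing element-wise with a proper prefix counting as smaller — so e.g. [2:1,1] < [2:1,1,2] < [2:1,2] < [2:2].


|primitive collections| = 14. Relations:

  P = {1,4}:  v_{1} + v_{4} = 0 — sig = [2:]
  P = {1,3}:  v_{1} + v_{3} = v_{5} — sig = [2:1]
  P = {1,5}:  v_{1} + v_{5} = v_{7} — sig = [2:1]
  P = {2,8}:  v_{2} + v_{8} = v_{4} — sig = [2:1]
  P = {4,5}:  v_{4} + v_{5} = v_{3} — sig = [2:1]
  P = {4,7}:  v_{4} + v_{7} = v_{5} — sig = [2:1]
  P = {1,2}:  v_{1} + v_{2} = v_{3} + v_{6} — sig = [2:1,1]
  P = {2,7}:  v_{2} + v_{7} = v_{3} + v_{5} + v_{6} — sig = [2:1,1,1]
  P = {2,5}:  v_{2} + v_{5} = 2·v_{3} + v_{6} — sig = [2:1,2]
  P = {3,7}:  v_{3} + v_{7} = 2·v_{5} — sig = [2:2]
  P = {3,6,8}:  v_{3} + v_{6} + v_{8} = 0 — sig = [3:]
  P = {3,4,6}:  v_{3} + v_{4} + v_{6} = v_{2} — sig = [3:1]
  P = {5,6,8}:  v_{5} + v_{6} + v_{8} = v_{1} — sig = [3:1]
  P = {6,7,8}:  v_{6} + v_{7} + v_{8} = 2·v_{1} — sig = [3:2]

Hence PRS(X_Σ) =
    |P|=2: 10 collections, coeffs (), (1), (1), (1), (1), (1), (1,1), (1,1,1), (1,2), (2)
    |P|=3: 4 collections, coeffs (), (1), (1), (2)
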